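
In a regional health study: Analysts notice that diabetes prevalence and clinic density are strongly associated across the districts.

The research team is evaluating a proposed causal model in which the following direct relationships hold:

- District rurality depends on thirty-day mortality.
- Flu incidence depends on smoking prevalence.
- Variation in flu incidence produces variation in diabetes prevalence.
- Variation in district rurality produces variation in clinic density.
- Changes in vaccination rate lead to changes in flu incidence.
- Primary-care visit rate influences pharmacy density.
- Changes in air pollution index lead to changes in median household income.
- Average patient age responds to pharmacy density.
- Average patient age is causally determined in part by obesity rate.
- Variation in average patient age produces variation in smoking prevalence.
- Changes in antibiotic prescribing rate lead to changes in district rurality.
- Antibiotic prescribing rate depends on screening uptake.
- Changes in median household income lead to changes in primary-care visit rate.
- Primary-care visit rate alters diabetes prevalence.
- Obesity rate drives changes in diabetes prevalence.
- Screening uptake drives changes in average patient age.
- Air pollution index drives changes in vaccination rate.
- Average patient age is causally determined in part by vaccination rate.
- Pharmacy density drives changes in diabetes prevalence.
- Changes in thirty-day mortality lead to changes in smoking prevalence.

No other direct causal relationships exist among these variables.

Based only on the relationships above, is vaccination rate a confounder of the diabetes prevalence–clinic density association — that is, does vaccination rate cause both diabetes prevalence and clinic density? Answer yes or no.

no

Vaccination rate has no stated causal path to clinic density. A confounder must cause both variables, so vaccination rate does not qualify.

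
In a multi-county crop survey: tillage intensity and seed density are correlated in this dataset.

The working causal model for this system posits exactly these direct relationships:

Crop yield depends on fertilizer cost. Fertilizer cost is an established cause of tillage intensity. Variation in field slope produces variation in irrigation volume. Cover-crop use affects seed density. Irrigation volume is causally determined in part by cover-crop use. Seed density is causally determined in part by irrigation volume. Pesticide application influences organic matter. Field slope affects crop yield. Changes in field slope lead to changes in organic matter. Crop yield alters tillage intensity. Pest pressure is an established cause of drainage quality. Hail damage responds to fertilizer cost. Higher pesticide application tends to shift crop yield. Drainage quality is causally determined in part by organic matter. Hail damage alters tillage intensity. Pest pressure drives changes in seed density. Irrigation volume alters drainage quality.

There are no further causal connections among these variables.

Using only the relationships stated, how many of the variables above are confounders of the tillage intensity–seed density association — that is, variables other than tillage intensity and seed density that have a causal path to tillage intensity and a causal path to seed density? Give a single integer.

1

The common causes are: field slope (to tillage intensity via field slope → crop yield → tillage intensity; to seed density via field slope → irrigation volume → seed density).
Every other variable lacks a causal path to at least one of tillage intensity and seed density.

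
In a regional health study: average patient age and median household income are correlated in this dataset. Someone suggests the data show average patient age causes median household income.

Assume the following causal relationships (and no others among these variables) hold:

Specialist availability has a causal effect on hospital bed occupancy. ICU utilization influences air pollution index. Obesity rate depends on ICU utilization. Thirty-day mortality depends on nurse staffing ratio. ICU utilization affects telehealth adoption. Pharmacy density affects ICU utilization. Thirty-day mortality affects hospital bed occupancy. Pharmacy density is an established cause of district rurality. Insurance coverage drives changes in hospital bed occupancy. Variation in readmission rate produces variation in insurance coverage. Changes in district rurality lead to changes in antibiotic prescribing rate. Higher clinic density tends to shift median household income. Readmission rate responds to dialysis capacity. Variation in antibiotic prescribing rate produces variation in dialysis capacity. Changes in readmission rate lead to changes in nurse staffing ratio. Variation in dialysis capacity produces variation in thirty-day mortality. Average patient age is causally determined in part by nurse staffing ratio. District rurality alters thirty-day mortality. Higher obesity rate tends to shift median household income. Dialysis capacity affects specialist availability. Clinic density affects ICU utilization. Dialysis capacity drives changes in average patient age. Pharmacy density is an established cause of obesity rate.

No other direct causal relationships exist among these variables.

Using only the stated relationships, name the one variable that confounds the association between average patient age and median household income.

pharmacy density

Pharmacy density has a causal path to average patient age (pharmacy density → district rurality → antibiotic prescribing rate → dialysis capacity → average patient age) and a separate causal path to median household income (pharmacy density → obesity rate → median household income), so it is a common cause of both.
No stated relationship gives average patient age a causal route to median household income, so the correlation is explained by the shared upstream cause rather than a direct effect.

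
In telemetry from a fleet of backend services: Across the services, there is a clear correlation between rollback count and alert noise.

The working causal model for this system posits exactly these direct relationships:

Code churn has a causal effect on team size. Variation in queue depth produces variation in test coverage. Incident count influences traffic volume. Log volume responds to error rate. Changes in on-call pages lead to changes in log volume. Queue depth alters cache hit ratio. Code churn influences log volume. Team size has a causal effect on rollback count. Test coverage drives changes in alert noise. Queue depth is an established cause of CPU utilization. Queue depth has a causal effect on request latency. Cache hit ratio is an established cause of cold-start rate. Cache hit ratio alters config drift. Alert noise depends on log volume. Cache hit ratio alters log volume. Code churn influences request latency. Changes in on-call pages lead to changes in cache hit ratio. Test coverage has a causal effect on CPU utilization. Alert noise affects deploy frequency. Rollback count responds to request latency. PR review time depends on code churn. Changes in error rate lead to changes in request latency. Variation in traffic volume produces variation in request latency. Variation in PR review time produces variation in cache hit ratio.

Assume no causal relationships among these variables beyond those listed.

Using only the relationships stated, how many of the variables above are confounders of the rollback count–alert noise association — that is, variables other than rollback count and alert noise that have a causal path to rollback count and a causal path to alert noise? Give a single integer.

3

The common causes are: code churn (to rollback count via code churn → request latency → rollback count; to alert noise via code churn → log volume → alert noise); error rate (to rollback count via error rate → request latency → rollback count; to alert noise via error rate → log volume → alert noise); queue depth (to rollback count via queue depth → request latency → rollback count; to alert noise via queue depth → test coverage → alert noise).
Every other variable lacks a causal path to at least one of rollback count and alert noise.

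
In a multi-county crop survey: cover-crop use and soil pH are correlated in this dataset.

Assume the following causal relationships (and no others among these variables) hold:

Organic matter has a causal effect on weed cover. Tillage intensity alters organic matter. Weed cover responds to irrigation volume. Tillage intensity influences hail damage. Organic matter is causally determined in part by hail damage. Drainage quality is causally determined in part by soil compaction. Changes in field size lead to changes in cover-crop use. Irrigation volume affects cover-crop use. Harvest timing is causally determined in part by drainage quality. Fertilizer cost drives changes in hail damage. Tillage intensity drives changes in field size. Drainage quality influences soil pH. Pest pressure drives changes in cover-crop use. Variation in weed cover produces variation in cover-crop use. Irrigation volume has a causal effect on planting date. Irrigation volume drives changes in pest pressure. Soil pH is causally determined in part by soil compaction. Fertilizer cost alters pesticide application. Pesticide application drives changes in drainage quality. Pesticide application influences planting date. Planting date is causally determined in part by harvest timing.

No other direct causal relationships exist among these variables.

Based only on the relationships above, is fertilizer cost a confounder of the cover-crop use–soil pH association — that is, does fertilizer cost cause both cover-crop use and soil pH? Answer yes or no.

Fertilizer cost has a causal path to cover-crop use (fertilizer cost → hail damage → organic matter → weed cover → cover-crop use) and to soil pH (fertilizer cost → pesticide application → drainage quality → soil pH), so it is a common cause of both — a confounder.

yes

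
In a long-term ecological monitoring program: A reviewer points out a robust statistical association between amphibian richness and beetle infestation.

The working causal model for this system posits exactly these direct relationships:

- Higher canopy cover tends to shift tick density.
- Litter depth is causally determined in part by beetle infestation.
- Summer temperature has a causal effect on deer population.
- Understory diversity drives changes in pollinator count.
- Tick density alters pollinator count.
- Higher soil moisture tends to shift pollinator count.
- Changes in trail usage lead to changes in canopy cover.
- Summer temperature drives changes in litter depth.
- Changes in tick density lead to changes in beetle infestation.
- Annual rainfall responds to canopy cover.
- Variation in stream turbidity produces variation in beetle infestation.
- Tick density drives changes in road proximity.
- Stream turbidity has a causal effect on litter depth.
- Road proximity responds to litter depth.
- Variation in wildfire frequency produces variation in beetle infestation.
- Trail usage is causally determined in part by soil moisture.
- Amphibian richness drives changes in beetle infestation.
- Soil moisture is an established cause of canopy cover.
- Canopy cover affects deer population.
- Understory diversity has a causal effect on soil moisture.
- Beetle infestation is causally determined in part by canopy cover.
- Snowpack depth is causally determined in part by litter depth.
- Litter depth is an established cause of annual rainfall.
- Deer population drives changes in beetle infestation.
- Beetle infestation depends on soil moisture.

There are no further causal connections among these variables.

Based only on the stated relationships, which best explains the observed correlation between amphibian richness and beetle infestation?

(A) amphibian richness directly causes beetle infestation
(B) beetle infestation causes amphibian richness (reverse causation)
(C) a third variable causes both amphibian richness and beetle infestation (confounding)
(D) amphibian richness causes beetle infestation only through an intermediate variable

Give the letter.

A

There is a stated direct causal link amphibian richness → beetle infestation, and no variable causes both amphibian richness and beetle infestation, so the correlation reflects direct causation.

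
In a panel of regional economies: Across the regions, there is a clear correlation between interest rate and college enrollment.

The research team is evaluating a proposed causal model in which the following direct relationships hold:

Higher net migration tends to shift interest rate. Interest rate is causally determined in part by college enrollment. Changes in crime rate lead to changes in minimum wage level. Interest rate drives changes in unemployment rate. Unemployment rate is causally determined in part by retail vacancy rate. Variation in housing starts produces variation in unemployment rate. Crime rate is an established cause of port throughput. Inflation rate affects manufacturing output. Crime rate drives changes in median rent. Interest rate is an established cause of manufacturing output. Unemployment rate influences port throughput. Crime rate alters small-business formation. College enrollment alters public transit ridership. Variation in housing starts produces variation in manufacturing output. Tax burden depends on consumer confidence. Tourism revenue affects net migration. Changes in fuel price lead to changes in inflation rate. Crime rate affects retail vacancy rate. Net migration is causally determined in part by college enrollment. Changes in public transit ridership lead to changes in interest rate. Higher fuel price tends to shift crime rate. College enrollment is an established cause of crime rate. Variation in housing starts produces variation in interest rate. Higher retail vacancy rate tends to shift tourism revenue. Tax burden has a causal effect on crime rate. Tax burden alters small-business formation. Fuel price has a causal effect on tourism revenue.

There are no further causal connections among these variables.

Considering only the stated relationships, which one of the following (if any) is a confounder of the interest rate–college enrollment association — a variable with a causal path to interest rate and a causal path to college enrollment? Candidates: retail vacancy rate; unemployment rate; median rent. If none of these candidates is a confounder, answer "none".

none

None of the listed candidates has causal paths to both interest rate and college enrollment in the stated relationships, so none is a common cause.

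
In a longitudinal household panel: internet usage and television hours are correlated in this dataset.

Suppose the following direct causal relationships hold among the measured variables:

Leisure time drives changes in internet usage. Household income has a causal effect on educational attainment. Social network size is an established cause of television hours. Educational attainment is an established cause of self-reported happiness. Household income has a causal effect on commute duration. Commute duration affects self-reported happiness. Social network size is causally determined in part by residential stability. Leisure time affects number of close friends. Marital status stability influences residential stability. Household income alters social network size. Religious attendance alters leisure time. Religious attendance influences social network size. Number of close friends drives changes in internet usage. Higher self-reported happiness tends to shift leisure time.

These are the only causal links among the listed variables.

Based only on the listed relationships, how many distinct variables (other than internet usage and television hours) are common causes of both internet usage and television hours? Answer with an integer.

The common causes are: household income (to internet usage via household income → commute duration → self-reported happiness → leisure time → internet usage; to television hours via household income → social network size → television hours); religious attendance (to internet usage via religious attendance → leisure time → internet usage; to television hours via religious attendance → social network size → television hours).
Every other variable lacks a causal path to at least one of internet usage and television hours.

2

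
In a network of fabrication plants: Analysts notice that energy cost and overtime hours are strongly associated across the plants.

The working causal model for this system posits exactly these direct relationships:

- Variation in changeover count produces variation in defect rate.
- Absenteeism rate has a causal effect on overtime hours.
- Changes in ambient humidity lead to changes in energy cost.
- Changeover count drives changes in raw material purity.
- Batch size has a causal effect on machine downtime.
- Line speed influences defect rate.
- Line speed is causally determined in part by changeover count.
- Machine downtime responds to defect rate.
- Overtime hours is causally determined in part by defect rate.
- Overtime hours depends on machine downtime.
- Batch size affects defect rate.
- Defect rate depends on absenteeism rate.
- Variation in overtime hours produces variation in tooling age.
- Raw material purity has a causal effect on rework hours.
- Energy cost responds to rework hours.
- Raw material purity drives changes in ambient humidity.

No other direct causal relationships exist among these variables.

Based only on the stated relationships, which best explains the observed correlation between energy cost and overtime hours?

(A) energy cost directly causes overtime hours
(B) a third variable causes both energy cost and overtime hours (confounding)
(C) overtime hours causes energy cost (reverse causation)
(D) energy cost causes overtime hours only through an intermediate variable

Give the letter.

B

Changeover count causes energy cost (changeover count → raw material purity → ambient humidity → energy cost) and overtime hours (changeover count → defect rate → overtime hours) — a common cause creating the correlation.
There is no stated path from energy cost to overtime hours or from overtime hours to energy cost, so neither direct nor reverse causation applies.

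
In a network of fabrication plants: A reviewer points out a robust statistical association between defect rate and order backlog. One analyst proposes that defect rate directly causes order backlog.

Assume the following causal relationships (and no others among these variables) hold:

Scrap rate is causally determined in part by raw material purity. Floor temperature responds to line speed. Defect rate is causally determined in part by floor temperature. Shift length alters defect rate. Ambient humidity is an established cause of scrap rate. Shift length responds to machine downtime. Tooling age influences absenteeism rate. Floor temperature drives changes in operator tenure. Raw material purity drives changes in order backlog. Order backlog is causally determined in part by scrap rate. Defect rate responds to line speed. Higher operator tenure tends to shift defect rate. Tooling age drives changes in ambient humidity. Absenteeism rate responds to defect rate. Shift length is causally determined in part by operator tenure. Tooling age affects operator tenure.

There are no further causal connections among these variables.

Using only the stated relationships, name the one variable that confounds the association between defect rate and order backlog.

tooling age

Tooling age has a causal path to defect rate (tooling age → operator tenure → defect rate) and a separate causal path to order backlog (tooling age → ambient humidity → scrap rate → order backlog), so it is a common cause of both.
No stated relationship gives defect rate a causal route to order backlog, so the correlation is explained by the shared upstream cause rather than a direct effect.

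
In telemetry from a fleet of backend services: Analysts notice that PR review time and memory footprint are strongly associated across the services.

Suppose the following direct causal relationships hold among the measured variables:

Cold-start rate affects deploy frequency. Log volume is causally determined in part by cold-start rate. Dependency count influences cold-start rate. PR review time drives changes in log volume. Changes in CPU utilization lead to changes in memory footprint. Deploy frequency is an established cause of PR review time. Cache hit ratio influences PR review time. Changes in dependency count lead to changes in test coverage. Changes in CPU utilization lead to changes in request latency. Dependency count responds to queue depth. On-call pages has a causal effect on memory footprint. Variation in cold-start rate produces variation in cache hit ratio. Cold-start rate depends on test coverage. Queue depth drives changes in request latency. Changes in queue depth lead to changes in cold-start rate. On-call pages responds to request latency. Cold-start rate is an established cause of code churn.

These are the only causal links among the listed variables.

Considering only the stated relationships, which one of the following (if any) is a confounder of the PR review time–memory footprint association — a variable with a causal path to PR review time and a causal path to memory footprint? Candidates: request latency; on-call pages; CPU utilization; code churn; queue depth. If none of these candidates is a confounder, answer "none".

queue depth

Queue depth causes PR review time (queue depth → cold-start rate → deploy frequency → PR review time) and also causes memory footprint (queue depth → request latency → on-call pages → memory footprint); it is a common cause of both.
Each of the other candidates lacks a causal path to at least one of PR review time and memory footprint, so they do not confound the relationship.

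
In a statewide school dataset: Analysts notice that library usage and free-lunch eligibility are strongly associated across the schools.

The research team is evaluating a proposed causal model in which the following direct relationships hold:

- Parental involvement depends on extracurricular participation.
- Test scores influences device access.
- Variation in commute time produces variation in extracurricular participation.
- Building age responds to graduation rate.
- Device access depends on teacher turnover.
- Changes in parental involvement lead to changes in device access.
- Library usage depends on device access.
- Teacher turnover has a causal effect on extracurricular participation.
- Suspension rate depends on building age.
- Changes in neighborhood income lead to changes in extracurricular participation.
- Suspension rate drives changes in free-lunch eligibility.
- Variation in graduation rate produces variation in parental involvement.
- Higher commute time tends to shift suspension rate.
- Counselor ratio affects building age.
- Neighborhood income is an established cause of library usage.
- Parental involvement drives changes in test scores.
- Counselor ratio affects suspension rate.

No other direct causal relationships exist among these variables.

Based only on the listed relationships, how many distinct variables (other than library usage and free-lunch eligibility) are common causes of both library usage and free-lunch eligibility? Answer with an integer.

2

The common causes are: commute time (to library usage via commute time → extracurricular participation → parental involvement → device access → library usage; to free-lunch eligibility via commute time → suspension rate → free-lunch eligibility); graduation rate (to library usage via graduation rate → parental involvement → device access → library usage; to free-lunch eligibility via graduation rate → building age → suspension rate → free-lunch eligibility).
Every other variable lacks a causal path to at least one of library usage and free-lunch eligibility.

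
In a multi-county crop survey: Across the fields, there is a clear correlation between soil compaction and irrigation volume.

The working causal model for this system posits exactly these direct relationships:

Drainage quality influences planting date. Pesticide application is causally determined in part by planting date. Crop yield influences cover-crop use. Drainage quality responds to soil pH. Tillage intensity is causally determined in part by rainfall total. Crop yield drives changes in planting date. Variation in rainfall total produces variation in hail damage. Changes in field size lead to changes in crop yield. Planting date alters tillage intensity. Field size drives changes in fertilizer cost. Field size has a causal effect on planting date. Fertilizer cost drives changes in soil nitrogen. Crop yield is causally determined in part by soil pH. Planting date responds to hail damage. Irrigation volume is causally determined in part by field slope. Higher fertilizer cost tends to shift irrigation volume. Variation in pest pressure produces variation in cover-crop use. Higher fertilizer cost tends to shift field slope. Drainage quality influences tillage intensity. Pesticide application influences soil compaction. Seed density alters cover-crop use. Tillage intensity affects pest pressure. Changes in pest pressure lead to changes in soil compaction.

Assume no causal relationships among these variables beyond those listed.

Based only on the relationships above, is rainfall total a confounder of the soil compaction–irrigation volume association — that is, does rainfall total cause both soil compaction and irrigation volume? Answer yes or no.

no

Rainfall total has no stated causal path to irrigation volume. A confounder must cause both variables, so rainfall total does not qualify.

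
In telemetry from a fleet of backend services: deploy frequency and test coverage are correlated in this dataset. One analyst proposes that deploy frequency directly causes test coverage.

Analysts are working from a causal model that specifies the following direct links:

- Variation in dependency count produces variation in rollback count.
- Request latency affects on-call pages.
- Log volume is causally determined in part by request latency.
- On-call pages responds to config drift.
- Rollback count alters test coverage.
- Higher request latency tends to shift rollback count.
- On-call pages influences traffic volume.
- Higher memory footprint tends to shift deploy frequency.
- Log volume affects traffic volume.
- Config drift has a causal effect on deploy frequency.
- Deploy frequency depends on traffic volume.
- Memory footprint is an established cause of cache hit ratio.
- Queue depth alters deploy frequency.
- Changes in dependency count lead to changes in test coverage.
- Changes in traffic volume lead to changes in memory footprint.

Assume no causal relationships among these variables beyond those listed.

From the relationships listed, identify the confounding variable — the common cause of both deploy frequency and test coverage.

Request latency has a causal path to deploy frequency (request latency → log volume → traffic volume → deploy frequency) and a separate causal path to test coverage (request latency → rollback count → test coverage), so it is a common cause of both.
No stated relationship gives deploy frequency a causal route to test coverage, so the correlation is explained by the shared upstream cause rather than a direct effect.

request latency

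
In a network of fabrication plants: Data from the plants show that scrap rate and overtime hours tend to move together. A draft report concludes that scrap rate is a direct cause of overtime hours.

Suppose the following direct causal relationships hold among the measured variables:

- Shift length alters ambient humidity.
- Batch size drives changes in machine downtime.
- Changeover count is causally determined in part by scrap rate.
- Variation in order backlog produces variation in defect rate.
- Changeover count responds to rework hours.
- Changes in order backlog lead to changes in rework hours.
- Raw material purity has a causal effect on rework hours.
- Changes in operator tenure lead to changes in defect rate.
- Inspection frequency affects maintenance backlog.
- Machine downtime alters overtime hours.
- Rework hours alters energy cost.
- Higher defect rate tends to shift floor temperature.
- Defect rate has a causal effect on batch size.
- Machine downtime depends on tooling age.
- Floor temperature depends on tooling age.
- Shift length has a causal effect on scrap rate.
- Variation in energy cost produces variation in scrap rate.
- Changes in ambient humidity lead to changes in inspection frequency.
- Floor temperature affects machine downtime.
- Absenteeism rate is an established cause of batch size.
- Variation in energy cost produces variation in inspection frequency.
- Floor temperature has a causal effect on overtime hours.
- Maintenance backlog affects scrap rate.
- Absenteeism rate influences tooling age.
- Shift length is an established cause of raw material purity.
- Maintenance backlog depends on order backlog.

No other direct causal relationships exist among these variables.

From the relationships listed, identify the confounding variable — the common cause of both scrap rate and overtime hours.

Order backlog has a causal path to scrap rate (order backlog → maintenance backlog → scrap rate) and a separate causal path to overtime hours (order backlog → defect rate → floor temperature → overtime hours), so it is a common cause of both.
No stated relationship gives scrap rate a causal route to overtime hours, so the correlation is explained by the shared upstream cause rather than a direct effect.

order backlog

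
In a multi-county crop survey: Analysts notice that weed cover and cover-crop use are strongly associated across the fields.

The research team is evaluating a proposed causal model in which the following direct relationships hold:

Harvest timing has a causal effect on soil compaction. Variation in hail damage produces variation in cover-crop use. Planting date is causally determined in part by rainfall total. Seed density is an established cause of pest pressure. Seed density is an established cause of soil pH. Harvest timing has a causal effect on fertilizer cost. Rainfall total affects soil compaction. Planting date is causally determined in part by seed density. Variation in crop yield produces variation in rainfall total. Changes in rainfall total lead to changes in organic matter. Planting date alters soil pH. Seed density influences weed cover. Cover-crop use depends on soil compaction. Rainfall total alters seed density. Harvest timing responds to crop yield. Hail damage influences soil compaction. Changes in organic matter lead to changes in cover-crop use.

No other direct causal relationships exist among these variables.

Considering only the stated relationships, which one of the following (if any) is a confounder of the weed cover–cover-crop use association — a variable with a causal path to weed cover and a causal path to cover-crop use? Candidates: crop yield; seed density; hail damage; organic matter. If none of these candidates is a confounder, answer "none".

Crop yield causes weed cover (crop yield → rainfall total → seed density → weed cover) and also causes cover-crop use (crop yield → harvest timing → soil compaction → cover-crop use); it is a common cause of both.
Each of the other candidates lacks a causal path to at least one of weed cover and cover-crop use, so they do not confound the relationship.

crop yield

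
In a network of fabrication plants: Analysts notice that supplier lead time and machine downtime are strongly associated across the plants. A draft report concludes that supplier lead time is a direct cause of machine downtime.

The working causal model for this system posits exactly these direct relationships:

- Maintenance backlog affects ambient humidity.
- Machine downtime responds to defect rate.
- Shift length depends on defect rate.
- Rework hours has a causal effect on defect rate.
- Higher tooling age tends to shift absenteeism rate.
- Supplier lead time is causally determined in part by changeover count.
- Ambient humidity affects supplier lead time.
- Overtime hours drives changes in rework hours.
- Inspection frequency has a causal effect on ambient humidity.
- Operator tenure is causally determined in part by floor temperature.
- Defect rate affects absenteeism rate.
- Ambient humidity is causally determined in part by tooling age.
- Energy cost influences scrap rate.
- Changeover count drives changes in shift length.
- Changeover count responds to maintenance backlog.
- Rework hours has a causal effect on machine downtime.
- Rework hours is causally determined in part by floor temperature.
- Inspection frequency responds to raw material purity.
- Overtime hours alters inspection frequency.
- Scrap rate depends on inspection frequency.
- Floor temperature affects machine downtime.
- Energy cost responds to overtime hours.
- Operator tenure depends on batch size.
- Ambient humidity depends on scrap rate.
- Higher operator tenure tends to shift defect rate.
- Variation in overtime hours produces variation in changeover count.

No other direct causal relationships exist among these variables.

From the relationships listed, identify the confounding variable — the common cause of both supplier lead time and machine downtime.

Overtime hours has a causal path to supplier lead time (overtime hours → changeover count → supplier lead time) and a separate causal path to machine downtime (overtime hours → rework hours → machine downtime), so it is a common cause of both.
No stated relationship gives supplier lead time a causal route to machine downtime, so the correlation is explained by the shared upstream cause rather than a direct effect.

overtime hours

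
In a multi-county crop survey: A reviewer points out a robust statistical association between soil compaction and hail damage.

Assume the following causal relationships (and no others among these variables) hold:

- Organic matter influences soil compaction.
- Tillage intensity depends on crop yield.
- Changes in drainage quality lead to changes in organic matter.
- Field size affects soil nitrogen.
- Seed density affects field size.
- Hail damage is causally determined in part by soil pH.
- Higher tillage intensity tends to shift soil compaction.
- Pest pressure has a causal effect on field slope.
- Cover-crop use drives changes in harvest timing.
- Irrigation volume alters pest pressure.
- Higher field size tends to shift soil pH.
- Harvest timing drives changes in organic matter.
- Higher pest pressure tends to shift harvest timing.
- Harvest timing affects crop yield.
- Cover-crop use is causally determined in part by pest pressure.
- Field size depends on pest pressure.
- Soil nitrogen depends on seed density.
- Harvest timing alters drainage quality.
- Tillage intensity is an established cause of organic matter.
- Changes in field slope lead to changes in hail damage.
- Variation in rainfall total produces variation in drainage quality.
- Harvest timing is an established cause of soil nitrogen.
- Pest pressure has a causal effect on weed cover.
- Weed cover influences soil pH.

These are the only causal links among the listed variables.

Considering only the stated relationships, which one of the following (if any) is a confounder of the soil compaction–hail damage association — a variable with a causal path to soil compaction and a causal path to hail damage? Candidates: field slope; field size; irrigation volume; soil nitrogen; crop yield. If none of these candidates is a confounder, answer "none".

Irrigation volume causes soil compaction (irrigation volume → pest pressure → harvest timing → organic matter → soil compaction) and also causes hail damage (irrigation volume → pest pressure → field slope → hail damage); it is a common cause of both.
Each of the other candidates lacks a causal path to at least one of soil compaction and hail damage, so they do not confound the relationship.

irrigation volume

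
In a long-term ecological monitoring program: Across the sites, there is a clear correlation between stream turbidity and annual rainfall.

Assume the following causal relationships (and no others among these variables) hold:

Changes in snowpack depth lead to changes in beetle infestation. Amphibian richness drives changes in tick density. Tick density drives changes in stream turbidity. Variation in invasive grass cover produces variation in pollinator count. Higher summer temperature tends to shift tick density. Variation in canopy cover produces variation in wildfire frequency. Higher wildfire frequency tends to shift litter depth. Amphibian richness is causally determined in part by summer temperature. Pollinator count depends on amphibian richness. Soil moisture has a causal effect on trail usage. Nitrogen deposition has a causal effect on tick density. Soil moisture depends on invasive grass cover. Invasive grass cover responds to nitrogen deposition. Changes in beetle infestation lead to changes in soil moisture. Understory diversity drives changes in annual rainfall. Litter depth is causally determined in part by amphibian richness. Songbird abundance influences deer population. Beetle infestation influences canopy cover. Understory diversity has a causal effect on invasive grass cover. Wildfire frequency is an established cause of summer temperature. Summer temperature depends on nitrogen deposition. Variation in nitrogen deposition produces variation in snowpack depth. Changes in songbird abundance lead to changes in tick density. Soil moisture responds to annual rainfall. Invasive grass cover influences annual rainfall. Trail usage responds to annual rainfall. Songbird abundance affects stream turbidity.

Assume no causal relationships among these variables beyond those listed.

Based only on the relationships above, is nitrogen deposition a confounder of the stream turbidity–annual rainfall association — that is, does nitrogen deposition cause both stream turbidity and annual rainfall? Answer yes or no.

Nitrogen deposition has a causal path to stream turbidity (nitrogen deposition → tick density → stream turbidity) and to annual rainfall (nitrogen deposition → invasive grass cover → annual rainfall), so it is a common cause of both — a confounder.

yes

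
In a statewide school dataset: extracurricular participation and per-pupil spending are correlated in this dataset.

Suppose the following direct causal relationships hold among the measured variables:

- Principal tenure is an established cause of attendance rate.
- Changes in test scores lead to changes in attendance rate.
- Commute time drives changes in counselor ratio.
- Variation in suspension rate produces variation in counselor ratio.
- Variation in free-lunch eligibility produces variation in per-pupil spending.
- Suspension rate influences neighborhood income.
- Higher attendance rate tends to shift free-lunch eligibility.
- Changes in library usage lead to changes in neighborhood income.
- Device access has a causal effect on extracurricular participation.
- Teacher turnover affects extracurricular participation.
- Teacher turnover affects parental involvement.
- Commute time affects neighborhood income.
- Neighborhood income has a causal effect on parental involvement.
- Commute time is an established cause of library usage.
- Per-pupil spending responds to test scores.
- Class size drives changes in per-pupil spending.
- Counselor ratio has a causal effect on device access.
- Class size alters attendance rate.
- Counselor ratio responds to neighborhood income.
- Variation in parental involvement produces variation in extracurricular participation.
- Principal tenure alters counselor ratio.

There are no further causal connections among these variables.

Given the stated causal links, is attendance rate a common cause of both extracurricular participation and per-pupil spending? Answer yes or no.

no

Attendance rate has no stated causal path to extracurricular participation. A confounder must cause both variables, so attendance rate does not qualify.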